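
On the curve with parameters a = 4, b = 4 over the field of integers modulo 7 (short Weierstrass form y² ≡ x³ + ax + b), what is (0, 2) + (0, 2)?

tangent at (0, 2): λ = (3·0² + 4)/(2·2) ≡ 4/4. 4⁻¹ ≡ 2 (mod 7), so λ ≡ 4·2 ≡ 1.
  x = λ² - 0 - 0 = 1 - 0 ≡ 1; y = λ·(0 - 1) - 2 ≡ 4. → (1, 4)

(1, 4)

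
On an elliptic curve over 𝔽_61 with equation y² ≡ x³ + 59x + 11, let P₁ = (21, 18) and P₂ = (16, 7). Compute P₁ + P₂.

(21, 18) + (16, 7). λ = (7 - 18)/(16 - 21) ≡ 50/56 mod 61. 56⁻¹ ≡ 12 (mod 61) since 56·12 = 672 ≡ 1, so λ ≡ 51.
  x = λ² - 21 - 16 = 2601 - 37 ≡ 2; y = λ·(21 - 2) - 18 ≡ 36. → (2, 36)

(2, 36)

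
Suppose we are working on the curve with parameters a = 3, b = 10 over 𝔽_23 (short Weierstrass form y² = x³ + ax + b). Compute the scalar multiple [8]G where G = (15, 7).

Double-and-add on 8 = (1000)₂. Start with G = (15, 7) for the leading 1-bit.
double: tangent at (15, 7): λ = (3·15² + 3)/(2·7) ≡ 11/14. 14⁻¹ ≡ 5 (mod 23), so λ ≡ 11·5 ≡ 9.
  x = λ² - 15 - 15 = 81 - 30 ≡ 5; y = λ·(15 - 5) - 7 ≡ 14. → (5, 14)
double: tangent at (5, 14): λ = (3·5² + 3)/(2·14) ≡ 9/5. 5⁻¹ ≡ 14 (mod 23) since 5·14 = 70 ≡ 1, so λ ≡ 9·14 ≡ 11.
  x = λ² - 5 - 5 = 121 - 10 ≡ 19; y = λ·(5 - 19) - 14 ≡ 16. → (19, 16)
double: tangent at (19, 16): λ = (3·19² + 3)/(2·16) ≡ 5/9. 9⁻¹ ≡ 18 (mod 23), so λ ≡ 5·18 ≡ 21.
  x = λ² - 19 - 19 = 441 - 38 ≡ 12; y = λ·(19 - 12) - 16 ≡ 16. → (12, 16)

(12, 16)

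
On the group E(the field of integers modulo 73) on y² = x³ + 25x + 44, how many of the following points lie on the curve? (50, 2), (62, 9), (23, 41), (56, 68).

(50, 2): 2² ≡ 4, rhs ≡ 4 → on.
(62, 9): 9² ≡ 8, rhs ≡ 44 → off.
(23, 41): 41² ≡ 2, rhs ≡ 11 → off.
(56, 68): 68² ≡ 25, rhs ≡ 35 → off.

1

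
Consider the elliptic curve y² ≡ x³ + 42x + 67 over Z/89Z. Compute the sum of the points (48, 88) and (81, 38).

(7, 9)

(48, 88) + (81, 38). λ = (38 - 88)/(81 - 48) ≡ 39/33 mod 89. 33⁻¹ ≡ 27 (mod 89), so λ ≡ 74.
  x = λ² - 48 - 81 = 5476 - 129 ≡ 7; y = λ·(48 - 7) - 88 ≡ 9. → (7, 9)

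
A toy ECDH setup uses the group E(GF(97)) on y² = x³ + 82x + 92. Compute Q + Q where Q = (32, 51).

tangent at (32, 51): λ = (3·32² + 82)/(2·51) ≡ 50/5. 5⁻¹ ≡ 39 (mod 97), so λ ≡ 50·39 ≡ 10.
  x = λ² - 32 - 32 = 100 - 64 ≡ 36; y = λ·(32 - 36) - 51 ≡ 6. → (36, 6)

(36, 6)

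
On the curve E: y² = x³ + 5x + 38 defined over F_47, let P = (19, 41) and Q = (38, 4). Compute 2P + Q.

(10, 30)

First 2P:
Repeated addition: build up to 2P.
2P: tangent at (19, 41): λ = (3·19² + 5)/(2·41) ≡ 7/35. 35⁻¹ ≡ 43 (mod 47), so λ ≡ 7·43 ≡ 19.
  x = λ² - 19 - 19 = 361 - 38 ≡ 41; y = λ·(19 - 41) - 41 ≡ 11. → (41, 11)
2P = (41, 11).
Finally 2P + Q:
(41, 11) + (38, 4). λ = (4 - 11)/(38 - 41) ≡ 40/44 mod 47. 44⁻¹ ≡ 31 (mod 47), so λ ≡ 18.
  x = λ² - 41 - 38 = 324 - 79 ≡ 10; y = λ·(41 - 10) - 11 ≡ 30. → (10, 30)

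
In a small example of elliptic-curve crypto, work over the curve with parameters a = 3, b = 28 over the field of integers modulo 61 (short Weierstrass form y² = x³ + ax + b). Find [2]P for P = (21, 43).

tangent at (21, 43): λ = (3·21² + 3)/(2·43) ≡ 45/25. 25⁻¹ ≡ 22 (mod 61), so λ ≡ 45·22 ≡ 14.
  x = λ² - 21 - 21 = 196 - 42 ≡ 32; y = λ·(21 - 32) - 43 ≡ 47. → (32, 47)

(32, 47)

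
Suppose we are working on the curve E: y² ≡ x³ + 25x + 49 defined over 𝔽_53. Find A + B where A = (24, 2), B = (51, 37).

(2, 1)

(24, 2) + (51, 37). λ = (37 - 2)/(51 - 24) ≡ 35/27 mod 53. 27⁻¹ ≡ 2 (mod 53), so λ ≡ 17.
  x = λ² - 24 - 51 = 289 - 75 ≡ 2; y = λ·(24 - 2) - 2 ≡ 1. → (2, 1)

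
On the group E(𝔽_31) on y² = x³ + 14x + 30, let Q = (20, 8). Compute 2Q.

tangent at (20, 8): λ = (3·20² + 14)/(2·8) ≡ 5/16. 16⁻¹ ≡ 2 (mod 31), so λ ≡ 5·2 ≡ 10.
  x = λ² - 20 - 20 = 100 - 40 ≡ 29; y = λ·(20 - 29) - 8 ≡ 26. → (29, 26)

(29, 26)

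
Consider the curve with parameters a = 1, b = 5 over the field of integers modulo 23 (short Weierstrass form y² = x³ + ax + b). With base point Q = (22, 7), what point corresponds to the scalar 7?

(19, 11)

Repeated addition: build up to 7Q.
2Q: tangent at (22, 7): λ = (3·22² + 1)/(2·7) ≡ 4/14. 14⁻¹ ≡ 5 (mod 23) since 14·5 = 70 ≡ 1, so λ ≡ 4·5 ≡ 20.
  x = λ² - 22 - 22 = 400 - 44 ≡ 11; y = λ·(22 - 11) - 7 ≡ 6. → (11, 6)
3Q: (11, 6) + (22, 7). λ = (7 - 6)/(22 - 11) ≡ 1/11 mod 23. 11⁻¹ ≡ 21 (mod 23), so λ ≡ 21.
  x = λ² - 11 - 22 = 441 - 33 ≡ 17; y = λ·(11 - 17) - 6 ≡ 6. → (17, 6)
4Q: (17, 6) + (22, 7). λ = (7 - 6)/(22 - 17) ≡ 1/5 mod 23. 5⁻¹ ≡ 14 (mod 23), so λ ≡ 14.
  x = λ² - 17 - 22 = 196 - 39 ≡ 19; y = λ·(17 - 19) - 6 ≡ 12. → (19, 12)
5Q: (19, 12) + (22, 7). λ = (7 - 12)/(22 - 19) ≡ 18/3 mod 23. 3⁻¹ ≡ 8 (mod 23) since 3·8 = 24 ≡ 1, so λ ≡ 6.
  x = λ² - 19 - 22 = 36 - 41 ≡ 18; y = λ·(19 - 18) - 12 ≡ 17. → (18, 17)
6Q: (18, 17) + (22, 7). λ = (7 - 17)/(22 - 18) ≡ 13/4 mod 23. 4⁻¹ ≡ 6 (mod 23), so λ ≡ 9.
  x = λ² - 18 - 22 = 81 - 40 ≡ 18; y = λ·(18 - 18) - 17 ≡ 6. → (18, 6)
7Q: (18, 6) + (22, 7). λ = (7 - 6)/(22 - 18) ≡ 1/4 mod 23. 4⁻¹ ≡ 6 (mod 23), so λ ≡ 6.
  x = λ² - 18 - 22 = 36 - 40 ≡ 19; y = λ·(18 - 19) - 6 ≡ 11. → (19, 11)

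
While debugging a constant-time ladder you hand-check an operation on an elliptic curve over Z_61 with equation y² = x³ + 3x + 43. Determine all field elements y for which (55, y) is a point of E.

x³ + 3x + 43 = 166583 ≡ 53 (mod 61).
53 is a non-residue mod 61; no y exists.

none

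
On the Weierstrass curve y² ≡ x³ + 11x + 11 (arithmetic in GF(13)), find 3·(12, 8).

(5, 10)

Write G = (12, 8).
Repeated addition: build up to 3G.
2G: tangent at (12, 8): λ = (3·12² + 11)/(2·8) ≡ 1/3. 3⁻¹ ≡ 9 (mod 13) since 3·9 = 27 ≡ 1, so λ ≡ 1·9 ≡ 9.
  x = λ² - 12 - 12 = 81 - 24 ≡ 5; y = λ·(12 - 5) - 8 ≡ 3. → (5, 3)
3G: (5, 3) + (12, 8). λ = (8 - 3)/(12 - 5) ≡ 5/7 mod 13. 7⁻¹ ≡ 2 (mod 13), so λ ≡ 10.
  x = λ² - 5 - 12 = 100 - 17 ≡ 5; y = λ·(5 - 5) - 3 ≡ 10. → (5, 10)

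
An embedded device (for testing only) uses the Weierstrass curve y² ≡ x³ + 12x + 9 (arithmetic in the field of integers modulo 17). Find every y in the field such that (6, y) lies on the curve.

x³ + 12x + 9 = 297 ≡ 8 (mod 17).
Square roots of 8 mod 17: 5 and 12 (since 5² = 25 ≡ 8).

5, 12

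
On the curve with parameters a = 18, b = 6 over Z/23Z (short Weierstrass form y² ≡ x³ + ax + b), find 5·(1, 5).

Write Q = (1, 5).
Double-and-add on 5 = (101)₂. Start with Q = (1, 5) for the leading 1-bit.
double: tangent at (1, 5): λ = (3·1² + 18)/(2·5) ≡ 21/10. 10⁻¹ ≡ 7 (mod 23), so λ ≡ 21·7 ≡ 9.
  x = λ² - 1 - 1 = 81 - 2 ≡ 10; y = λ·(1 - 10) - 5 ≡ 6. → (10, 6)
double: tangent at (10, 6): λ = (3·10² + 18)/(2·6) ≡ 19/12. 12⁻¹ ≡ 2 (mod 23) since 12·2 = 24 ≡ 1, so λ ≡ 19·2 ≡ 15.
  x = λ² - 10 - 10 = 225 - 20 ≡ 21; y = λ·(10 - 21) - 6 ≡ 13. → (21, 13)
add Q: (21, 13) + (1, 5). λ = (5 - 13)/(1 - 21) ≡ 15/3 mod 23. 3⁻¹ ≡ 8 (mod 23) since 3·8 = 24 ≡ 1, so λ ≡ 5.
  x = λ² - 21 - 1 = 25 - 22 ≡ 3; y = λ·(21 - 3) - 13 ≡ 8. → (3, 8)

(3, 8)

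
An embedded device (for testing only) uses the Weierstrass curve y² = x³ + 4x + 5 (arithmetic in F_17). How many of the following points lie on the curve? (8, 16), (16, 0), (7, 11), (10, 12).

(8, 16): 16² ≡ 1, rhs ≡ 5 → off.
(16, 0): 0² ≡ 0, rhs ≡ 0 → on.
(7, 11): 11² ≡ 2, rhs ≡ 2 → on.
(10, 12): 12² ≡ 8, rhs ≡ 8 → on.

3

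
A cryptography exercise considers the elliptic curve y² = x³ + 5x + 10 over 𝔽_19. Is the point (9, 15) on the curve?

y² = 15² ≡ 16; x³ + 5x + 10 = 784 ≡ 5 (mod 19). 16 ≠ 5.

no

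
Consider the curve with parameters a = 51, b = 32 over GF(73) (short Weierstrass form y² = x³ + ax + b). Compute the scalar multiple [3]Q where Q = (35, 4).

Repeated addition: build up to 3Q.
2Q: tangent at (35, 4): λ = (3·35² + 51)/(2·4) ≡ 3/8. 8⁻¹ ≡ 64 (mod 73), so λ ≡ 3·64 ≡ 46.
  x = λ² - 35 - 35 = 2116 - 70 ≡ 2; y = λ·(35 - 2) - 4 ≡ 54. → (2, 54)
3Q: (2, 54) + (35, 4). λ = (4 - 54)/(35 - 2) ≡ 23/33 mod 73. 33⁻¹ ≡ 31 (mod 73) since 33·31 = 1023 ≡ 1, so λ ≡ 56.
  x = λ² - 2 - 35 = 3136 - 37 ≡ 33; y = λ·(2 - 33) - 54 ≡ 35. → (33, 35)

(33, 35)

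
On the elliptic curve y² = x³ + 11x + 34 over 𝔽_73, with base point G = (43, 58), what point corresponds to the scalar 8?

Repeated addition: build up to 8G.
2G: tangent at (43, 58): λ = (3·43² + 11)/(2·58) ≡ 10/43. 43⁻¹ ≡ 17 (mod 73), so λ ≡ 10·17 ≡ 24.
  x = λ² - 43 - 43 = 576 - 86 ≡ 52; y = λ·(43 - 52) - 58 ≡ 18. → (52, 18)
3G: (52, 18) + (43, 58). λ = (58 - 18)/(43 - 52) ≡ 40/64 mod 73. 64⁻¹ ≡ 8 (mod 73), so λ ≡ 28.
  x = λ² - 52 - 43 = 784 - 95 ≡ 32; y = λ·(52 - 32) - 18 ≡ 31. → (32, 31)
4G: (32, 31) + (43, 58). λ = (58 - 31)/(43 - 32) ≡ 27/11 mod 73. 11⁻¹ ≡ 20 (mod 73), so λ ≡ 29.
  x = λ² - 32 - 43 = 841 - 75 ≡ 36; y = λ·(32 - 36) - 31 ≡ 72. → (36, 72)
5G: (36, 72) + (43, 58). λ = (58 - 72)/(43 - 36) ≡ 59/7 mod 73. 7⁻¹ ≡ 21 (mod 73), so λ ≡ 71.
  x = λ² - 36 - 43 = 5041 - 79 ≡ 71; y = λ·(36 - 71) - 72 ≡ 71. → (71, 71)
6G: (71, 71) + (43, 58). λ = (58 - 71)/(43 - 71) ≡ 60/45 mod 73. 45⁻¹ ≡ 13 (mod 73), so λ ≡ 50.
  x = λ² - 71 - 43 = 2500 - 114 ≡ 50; y = λ·(71 - 50) - 71 ≡ 30. → (50, 30)
7G: (50, 30) + (43, 58). λ = (58 - 30)/(43 - 50) ≡ 28/66 mod 73. 66⁻¹ ≡ 52 (mod 73) since 66·52 = 3432 ≡ 1, so λ ≡ 69.
  x = λ² - 50 - 43 = 4761 - 93 ≡ 69; y = λ·(50 - 69) - 30 ≡ 46. → (69, 46)
8G: (69, 46) + (43, 58). λ = (58 - 46)/(43 - 69) ≡ 12/47 mod 73. 47⁻¹ ≡ 14 (mod 73), so λ ≡ 22.
  x = λ² - 69 - 43 = 484 - 112 ≡ 7; y = λ·(69 - 7) - 46 ≡ 4. → (7, 4)

(7, 4)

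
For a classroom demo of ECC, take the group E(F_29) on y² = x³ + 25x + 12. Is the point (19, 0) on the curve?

no

y² = 0² ≡ 0; x³ + 25x + 12 = 7346 ≡ 9 (mod 29). 0 ≠ 9.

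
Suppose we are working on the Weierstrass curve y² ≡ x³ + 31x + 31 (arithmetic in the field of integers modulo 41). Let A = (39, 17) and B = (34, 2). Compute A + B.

(18, 5)

(39, 17) + (34, 2). λ = (2 - 17)/(34 - 39) ≡ 26/36 mod 41. 36⁻¹ ≡ 8 (mod 41) since 36·8 = 288 ≡ 1, so λ ≡ 3.
  x = λ² - 39 - 34 = 9 - 73 ≡ 18; y = λ·(39 - 18) - 17 ≡ 5. → (18, 5)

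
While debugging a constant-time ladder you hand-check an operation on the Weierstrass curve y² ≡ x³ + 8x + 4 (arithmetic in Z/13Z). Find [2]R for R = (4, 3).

tangent at (4, 3): λ = (3·4² + 8)/(2·3) ≡ 4/6. 6⁻¹ ≡ 11 (mod 13), so λ ≡ 4·11 ≡ 5.
  x = λ² - 4 - 4 = 25 - 8 ≡ 4; y = λ·(4 - 4) - 3 ≡ 10. → (4, 10)

(4, 10)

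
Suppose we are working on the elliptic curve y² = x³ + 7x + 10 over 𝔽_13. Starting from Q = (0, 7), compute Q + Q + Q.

Repeated addition: build up to 3Q.
2Q: tangent at (0, 7): λ = (3·0² + 7)/(2·7) ≡ 7/1. 1⁻¹ ≡ 1 (mod 13), so λ ≡ 7·1 ≡ 7.
  x = λ² - 0 - 0 = 49 - 0 ≡ 10; y = λ·(0 - 10) - 7 ≡ 1. → (10, 1)
3Q: (10, 1) + (0, 7). λ = (7 - 1)/(0 - 10) ≡ 6/3 mod 13. 3⁻¹ ≡ 9 (mod 13), so λ ≡ 2.
  x = λ² - 10 - 0 = 4 - 10 ≡ 7; y = λ·(10 - 7) - 1 ≡ 5. → (7, 5)

(7, 5)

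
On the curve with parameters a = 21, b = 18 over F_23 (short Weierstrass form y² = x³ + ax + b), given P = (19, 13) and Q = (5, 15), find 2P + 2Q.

(18, 8)

First 2P:
Repeated addition: build up to 2P.
2P: tangent at (19, 13): λ = (3·19² + 21)/(2·13) ≡ 0/3. 3⁻¹ ≡ 8 (mod 23), so λ ≡ 0·8 ≡ 0.
  x = λ² - 19 - 19 = 0 - 38 ≡ 8; y = λ·(19 - 8) - 13 ≡ 10. → (8, 10)
2P = (8, 10).
Next 2Q:
Repeated addition: build up to 2Q.
2Q: tangent at (5, 15): λ = (3·5² + 21)/(2·15) ≡ 4/7. 7⁻¹ ≡ 10 (mod 23), so λ ≡ 4·10 ≡ 17.
  x = λ² - 5 - 5 = 289 - 10 ≡ 3; y = λ·(5 - 3) - 15 ≡ 19. → (3, 19)
2Q = (3, 19).
Finally 2P + 2Q:
(8, 10) + (3, 19). λ = (19 - 10)/(3 - 8) ≡ 9/18 mod 23. 18⁻¹ ≡ 9 (mod 23), so λ ≡ 12.
  x = λ² - 8 - 3 = 144 - 11 ≡ 18; y = λ·(8 - 18) - 10 ≡ 8. → (18, 8)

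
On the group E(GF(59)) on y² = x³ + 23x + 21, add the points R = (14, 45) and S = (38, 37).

(53, 27)

(14, 45) + (38, 37). λ = (37 - 45)/(38 - 14) ≡ 51/24 mod 59. 24⁻¹ ≡ 32 (mod 59) since 24·32 = 768 ≡ 1, so λ ≡ 39.
  x = λ² - 14 - 38 = 1521 - 52 ≡ 53; y = λ·(14 - 53) - 45 ≡ 27. → (53, 27)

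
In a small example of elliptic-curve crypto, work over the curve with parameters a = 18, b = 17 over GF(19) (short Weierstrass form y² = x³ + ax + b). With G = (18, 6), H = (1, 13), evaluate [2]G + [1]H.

(4, 18)

First 2G:
Repeated addition: build up to 2G.
2G: tangent at (18, 6): λ = (3·18² + 18)/(2·6) ≡ 2/12. 12⁻¹ ≡ 8 (mod 19), so λ ≡ 2·8 ≡ 16.
  x = λ² - 18 - 18 = 256 - 36 ≡ 11; y = λ·(18 - 11) - 6 ≡ 11. → (11, 11)
2G = (11, 11).
Finally 2G + H:
(11, 11) + (1, 13). λ = (13 - 11)/(1 - 11) ≡ 2/9 mod 19. 9⁻¹ ≡ 17 (mod 19) since 9·17 = 153 ≡ 1, so λ ≡ 15.
  x = λ² - 11 - 1 = 225 - 12 ≡ 4; y = λ·(11 - 4) - 11 ≡ 18. → (4, 18)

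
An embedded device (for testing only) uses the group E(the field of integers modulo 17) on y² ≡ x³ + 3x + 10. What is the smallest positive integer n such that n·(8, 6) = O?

7

2P: tangent at (8, 6): λ = (3·8² + 3)/(2·6) ≡ 8/12. 12⁻¹ ≡ 10 (mod 17), so λ ≡ 8·10 ≡ 12.
  x = λ² - 8 - 8 = 144 - 16 ≡ 9; y = λ·(8 - 9) - 6 ≡ 16. → (9, 16)
3P: (9, 16) + (8, 6). λ = (6 - 16)/(8 - 9) ≡ 7/16 mod 17. 16⁻¹ ≡ 16 (mod 17), so λ ≡ 10.
  x = λ² - 9 - 8 = 100 - 17 ≡ 15; y = λ·(9 - 15) - 16 ≡ 9. → (15, 9)
4P: (15, 9) + (8, 6). λ = (6 - 9)/(8 - 15) ≡ 14/10 mod 17. 10⁻¹ ≡ 12 (mod 17) since 10·12 = 120 ≡ 1, so λ ≡ 15.
  x = λ² - 15 - 8 = 225 - 23 ≡ 15; y = λ·(15 - 15) - 9 ≡ 8. → (15, 8)
5P: (15, 8) + (8, 6). λ = (6 - 8)/(8 - 15) ≡ 15/10 mod 17. 10⁻¹ ≡ 12 (mod 17), so λ ≡ 10.
  x = λ² - 15 - 8 = 100 - 23 ≡ 9; y = λ·(15 - 9) - 8 ≡ 1. → (9, 1)
6P: (9, 1) + (8, 6). λ = (6 - 1)/(8 - 9) ≡ 5/16 mod 17. 16⁻¹ ≡ 16 (mod 17), so λ ≡ 12.
  x = λ² - 9 - 8 = 144 - 17 ≡ 8; y = λ·(9 - 8) - 1 ≡ 11. → (8, 11)
7P: (8, 11) + (8, 6): same x and y₁ ≡ -y₂, so the sum is O.
7P = O, so the order is 7.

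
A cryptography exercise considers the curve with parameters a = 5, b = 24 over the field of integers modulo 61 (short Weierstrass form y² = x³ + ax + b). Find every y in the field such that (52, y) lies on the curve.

none

x³ + 5x + 24 = 140892 ≡ 43 (mod 61).
43 is a non-residue mod 61; no y exists.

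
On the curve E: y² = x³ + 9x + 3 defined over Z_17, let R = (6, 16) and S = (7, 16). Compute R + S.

(6, 16) + (7, 16). λ = (16 - 16)/(7 - 6) ≡ 0/1 mod 17. 1⁻¹ ≡ 1 (mod 17) since 1·1 = 1 ≡ 1, so λ ≡ 0.
  x = λ² - 6 - 7 = 0 - 13 ≡ 4; y = λ·(6 - 4) - 16 ≡ 1. → (4, 1)

(4, 1)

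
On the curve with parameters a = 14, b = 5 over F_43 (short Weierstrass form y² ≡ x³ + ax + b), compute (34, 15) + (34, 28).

O

The two points share x = 34 and their y-coordinates satisfy 15 + 28 ≡ 0 (mod 43), so they are inverses. Their sum is O.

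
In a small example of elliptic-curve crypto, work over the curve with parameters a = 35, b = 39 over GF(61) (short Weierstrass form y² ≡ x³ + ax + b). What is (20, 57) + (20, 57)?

(35, 55)

tangent at (20, 57): λ = (3·20² + 35)/(2·57) ≡ 15/53. 53⁻¹ ≡ 38 (mod 61), so λ ≡ 15·38 ≡ 21.
  x = λ² - 20 - 20 = 441 - 40 ≡ 35; y = λ·(20 - 35) - 57 ≡ 55. → (35, 55)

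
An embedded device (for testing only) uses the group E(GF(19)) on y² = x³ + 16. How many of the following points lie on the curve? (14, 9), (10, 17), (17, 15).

1

(14, 9): 9² ≡ 5, rhs ≡ 5 → on.
(10, 17): 17² ≡ 4, rhs ≡ 9 → off.
(17, 15): 15² ≡ 16, rhs ≡ 8 → off.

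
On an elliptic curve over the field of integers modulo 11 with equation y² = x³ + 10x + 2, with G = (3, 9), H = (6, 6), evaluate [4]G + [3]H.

First 4G:
Repeated addition: build up to 4G.
2G: tangent at (3, 9): λ = (3·3² + 10)/(2·9) ≡ 4/7. 7⁻¹ ≡ 8 (mod 11), so λ ≡ 4·8 ≡ 10.
  x = λ² - 3 - 3 = 100 - 6 ≡ 6; y = λ·(3 - 6) - 9 ≡ 5. → (6, 5)
3G: (6, 5) + (3, 9). λ = (9 - 5)/(3 - 6) ≡ 4/8 mod 11. 8⁻¹ ≡ 7 (mod 11), so λ ≡ 6.
  x = λ² - 6 - 3 = 36 - 9 ≡ 5; y = λ·(6 - 5) - 5 ≡ 1. → (5, 1)
4G: (5, 1) + (3, 9). λ = (9 - 1)/(3 - 5) ≡ 8/9 mod 11. 9⁻¹ ≡ 5 (mod 11) since 9·5 = 45 ≡ 1, so λ ≡ 7.
  x = λ² - 5 - 3 = 49 - 8 ≡ 8; y = λ·(5 - 8) - 1 ≡ 0. → (8, 0)
4G = (8, 0).
Next 3H:
Repeated addition: build up to 3H.
2H: tangent at (6, 6): λ = (3·6² + 10)/(2·6) ≡ 8/1. 1⁻¹ ≡ 1 (mod 11), so λ ≡ 8·1 ≡ 8.
  x = λ² - 6 - 6 = 64 - 12 ≡ 8; y = λ·(6 - 8) - 6 ≡ 0. → (8, 0)
3H: (8, 0) + (6, 6). λ = (6 - 0)/(6 - 8) ≡ 6/9 mod 11. 9⁻¹ ≡ 5 (mod 11), so λ ≡ 8.
  x = λ² - 8 - 6 = 64 - 14 ≡ 6; y = λ·(8 - 6) - 0 ≡ 5. → (6, 5)
3H = (6, 5).
Finally 4G + 3H:
(8, 0) + (6, 5). λ = (5 - 0)/(6 - 8) ≡ 5/9 mod 11. 9⁻¹ ≡ 5 (mod 11), so λ ≡ 3.
  x = λ² - 8 - 6 = 9 - 14 ≡ 6; y = λ·(8 - 6) - 0 ≡ 6. → (6, 6)

(6, 6)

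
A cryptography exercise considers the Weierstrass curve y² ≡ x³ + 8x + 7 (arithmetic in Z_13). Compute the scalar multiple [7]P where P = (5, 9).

Repeated addition: build up to 7P.
2P: tangent at (5, 9): λ = (3·5² + 8)/(2·9) ≡ 5/5. 5⁻¹ ≡ 8 (mod 13), so λ ≡ 5·8 ≡ 1.
  x = λ² - 5 - 5 = 1 - 10 ≡ 4; y = λ·(5 - 4) - 9 ≡ 5. → (4, 5)
3P: (4, 5) + (5, 9). λ = (9 - 5)/(5 - 4) ≡ 4/1 mod 13. 1⁻¹ ≡ 1 (mod 13), so λ ≡ 4.
  x = λ² - 4 - 5 = 16 - 9 ≡ 7; y = λ·(4 - 7) - 5 ≡ 9. → (7, 9)
4P: (7, 9) + (5, 9). λ = (9 - 9)/(5 - 7) ≡ 0/11 mod 13. 11⁻¹ ≡ 6 (mod 13), so λ ≡ 0.
  x = λ² - 7 - 5 = 0 - 12 ≡ 1; y = λ·(7 - 1) - 9 ≡ 4. → (1, 4)
5P: (1, 4) + (5, 9). λ = (9 - 4)/(5 - 1) ≡ 5/4 mod 13. 4⁻¹ ≡ 10 (mod 13), so λ ≡ 11.
  x = λ² - 1 - 5 = 121 - 6 ≡ 11; y = λ·(1 - 11) - 4 ≡ 3. → (11, 3)
6P: (11, 3) + (5, 9). λ = (9 - 3)/(5 - 11) ≡ 6/7 mod 13. 7⁻¹ ≡ 2 (mod 13), so λ ≡ 12.
  x = λ² - 11 - 5 = 144 - 16 ≡ 11; y = λ·(11 - 11) - 3 ≡ 10. → (11, 10)
7P: (11, 10) + (5, 9). λ = (9 - 10)/(5 - 11) ≡ 12/7 mod 13. 7⁻¹ ≡ 2 (mod 13) since 7·2 = 14 ≡ 1, so λ ≡ 11.
  x = λ² - 11 - 5 = 121 - 16 ≡ 1; y = λ·(11 - 1) - 10 ≡ 9. → (1, 9)

(1, 9)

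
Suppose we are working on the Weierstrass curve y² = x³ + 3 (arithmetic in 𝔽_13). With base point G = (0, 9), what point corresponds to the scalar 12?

Repeated addition: build up to 12G.
2G: tangent at (0, 9): λ = (3·0² + 0)/(2·9) ≡ 0/5. 5⁻¹ ≡ 8 (mod 13) since 5·8 = 40 ≡ 1, so λ ≡ 0·8 ≡ 0.
  x = λ² - 0 - 0 = 0 - 0 ≡ 0; y = λ·(0 - 0) - 9 ≡ 4. → (0, 4)
3G: (0, 4) + (0, 9): same x and y₁ ≡ -y₂, so the sum is ∞.
4G: ∞ + (0, 9) = (0, 9) (identity).
5G: tangent at (0, 9): λ = (3·0² + 0)/(2·9) ≡ 0/5. 5⁻¹ ≡ 8 (mod 13), so λ ≡ 0·8 ≡ 0.
  x = λ² - 0 - 0 = 0 - 0 ≡ 0; y = λ·(0 - 0) - 9 ≡ 4. → (0, 4)
6G: (0, 4) + (0, 9): same x and y₁ ≡ -y₂, so the sum is ∞.
7G: ∞ + (0, 9) = (0, 9) (identity).
8G: tangent at (0, 9): λ = (3·0² + 0)/(2·9) ≡ 0/5. 5⁻¹ ≡ 8 (mod 13) since 5·8 = 40 ≡ 1, so λ ≡ 0·8 ≡ 0.
  x = λ² - 0 - 0 = 0 - 0 ≡ 0; y = λ·(0 - 0) - 9 ≡ 4. → (0, 4)
9G: (0, 4) + (0, 9): same x and y₁ ≡ -y₂, so the sum is ∞.
10G: ∞ + (0, 9) = (0, 9) (identity).
11G: tangent at (0, 9): λ = (3·0² + 0)/(2·9) ≡ 0/5. 5⁻¹ ≡ 8 (mod 13) since 5·8 = 40 ≡ 1, so λ ≡ 0·8 ≡ 0.
  x = λ² - 0 - 0 = 0 - 0 ≡ 0; y = λ·(0 - 0) - 9 ≡ 4. → (0, 4)
12G: (0, 4) + (0, 9): same x and y₁ ≡ -y₂, so the sum is ∞.

O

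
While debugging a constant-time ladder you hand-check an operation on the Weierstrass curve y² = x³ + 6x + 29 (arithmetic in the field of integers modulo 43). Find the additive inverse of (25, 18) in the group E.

(25, 25)

-(25, 18) = (25, -18 mod 43) = (25, 25).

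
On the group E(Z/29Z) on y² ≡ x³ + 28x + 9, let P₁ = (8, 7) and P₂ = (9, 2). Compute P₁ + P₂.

(8, 22)

(8, 7) + (9, 2). λ = (2 - 7)/(9 - 8) ≡ 24/1 mod 29. 1⁻¹ ≡ 1 (mod 29) since 1·1 = 1 ≡ 1, so λ ≡ 24.
  x = λ² - 8 - 9 = 576 - 17 ≡ 8; y = λ·(8 - 8) - 7 ≡ 22. → (8, 22)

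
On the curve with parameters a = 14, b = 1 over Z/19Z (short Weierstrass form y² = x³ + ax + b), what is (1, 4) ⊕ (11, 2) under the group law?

(1, 4) + (11, 2). λ = (2 - 4)/(11 - 1) ≡ 17/10 mod 19. 10⁻¹ ≡ 2 (mod 19) since 10·2 = 20 ≡ 1, so λ ≡ 15.
  x = λ² - 1 - 11 = 225 - 12 ≡ 4; y = λ·(1 - 4) - 4 ≡ 8. → (4, 8)

(4, 8)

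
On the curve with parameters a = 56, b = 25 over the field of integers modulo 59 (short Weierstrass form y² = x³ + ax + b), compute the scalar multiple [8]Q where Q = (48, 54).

O

Repeated addition: build up to 8Q.
2Q: tangent at (48, 54): λ = (3·48² + 56)/(2·54) ≡ 6/49. 49⁻¹ ≡ 53 (mod 59) since 49·53 = 2597 ≡ 1, so λ ≡ 6·53 ≡ 23.
  x = λ² - 48 - 48 = 529 - 96 ≡ 20; y = λ·(48 - 20) - 54 ≡ 0. → (20, 0)
3Q: (20, 0) + (48, 54). λ = (54 - 0)/(48 - 20) ≡ 54/28 mod 59. 28⁻¹ ≡ 19 (mod 59), so λ ≡ 23.
  x = λ² - 20 - 48 = 529 - 68 ≡ 48; y = λ·(20 - 48) - 0 ≡ 5. → (48, 5)
4Q: (48, 5) + (48, 54): same x and y₁ ≡ -y₂, so the sum is ∞.
5Q: ∞ + (48, 54) = (48, 54) (identity).
6Q: tangent at (48, 54): λ = (3·48² + 56)/(2·54) ≡ 6/49. 49⁻¹ ≡ 53 (mod 59) since 49·53 = 2597 ≡ 1, so λ ≡ 6·53 ≡ 23.
  x = λ² - 48 - 48 = 529 - 96 ≡ 20; y = λ·(48 - 20) - 54 ≡ 0. → (20, 0)
7Q: (20, 0) + (48, 54). λ = (54 - 0)/(48 - 20) ≡ 54/28 mod 59. 28⁻¹ ≡ 19 (mod 59) since 28·19 = 532 ≡ 1, so λ ≡ 23.
  x = λ² - 20 - 48 = 529 - 68 ≡ 48; y = λ·(20 - 48) - 0 ≡ 5. → (48, 5)
8Q: (48, 5) + (48, 54): same x and y₁ ≡ -y₂, so the sum is ∞.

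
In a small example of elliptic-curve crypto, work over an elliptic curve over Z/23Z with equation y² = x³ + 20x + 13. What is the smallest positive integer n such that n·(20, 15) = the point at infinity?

2P: tangent at (20, 15): λ = (3·20² + 20)/(2·15) ≡ 1/7. 7⁻¹ ≡ 10 (mod 23), so λ ≡ 1·10 ≡ 10.
  x = λ² - 20 - 20 = 100 - 40 ≡ 14; y = λ·(20 - 14) - 15 ≡ 22. → (14, 22)
3P: (14, 22) + (20, 15). λ = (15 - 22)/(20 - 14) ≡ 16/6 mod 23. 6⁻¹ ≡ 4 (mod 23), so λ ≡ 18.
  x = λ² - 14 - 20 = 324 - 34 ≡ 14; y = λ·(14 - 14) - 22 ≡ 1. → (14, 1)
4P: (14, 1) + (20, 15). λ = (15 - 1)/(20 - 14) ≡ 14/6 mod 23. 6⁻¹ ≡ 4 (mod 23) since 6·4 = 24 ≡ 1, so λ ≡ 10.
  x = λ² - 14 - 20 = 100 - 34 ≡ 20; y = λ·(14 - 20) - 1 ≡ 8. → (20, 8)
5P: (20, 8) + (20, 15): same x and y₁ ≡ -y₂, so the sum is the point at infinity.
5P = the point at infinity, so the order is 5.

5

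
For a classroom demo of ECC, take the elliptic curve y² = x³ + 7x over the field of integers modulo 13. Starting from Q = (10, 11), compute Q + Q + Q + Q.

Repeated addition: build up to 4Q.
2Q: tangent at (10, 11): λ = (3·10² + 7)/(2·11) ≡ 8/9. 9⁻¹ ≡ 3 (mod 13) since 9·3 = 27 ≡ 1, so λ ≡ 8·3 ≡ 11.
  x = λ² - 10 - 10 = 121 - 20 ≡ 10; y = λ·(10 - 10) - 11 ≡ 2. → (10, 2)
3Q: (10, 2) + (10, 11): same x and y₁ ≡ -y₂, so the sum is ∞.
4Q: ∞ + (10, 11) = (10, 11) (identity).

(10, 11)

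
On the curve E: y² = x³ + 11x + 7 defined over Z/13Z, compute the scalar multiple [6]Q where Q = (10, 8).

(6, 4)

Repeated addition: build up to 6Q.
2Q: tangent at (10, 8): λ = (3·10² + 11)/(2·8) ≡ 12/3. 3⁻¹ ≡ 9 (mod 13), so λ ≡ 12·9 ≡ 4.
  x = λ² - 10 - 10 = 16 - 20 ≡ 9; y = λ·(10 - 9) - 8 ≡ 9. → (9, 9)
3Q: (9, 9) + (10, 8). λ = (8 - 9)/(10 - 9) ≡ 12/1 mod 13. 1⁻¹ ≡ 1 (mod 13), so λ ≡ 12.
  x = λ² - 9 - 10 = 144 - 19 ≡ 8; y = λ·(9 - 8) - 9 ≡ 3. → (8, 3)
4Q: (8, 3) + (10, 8). λ = (8 - 3)/(10 - 8) ≡ 5/2 mod 13. 2⁻¹ ≡ 7 (mod 13), so λ ≡ 9.
  x = λ² - 8 - 10 = 81 - 18 ≡ 11; y = λ·(8 - 11) - 3 ≡ 9. → (11, 9)
5Q: (11, 9) + (10, 8). λ = (8 - 9)/(10 - 11) ≡ 12/12 mod 13. 12⁻¹ ≡ 12 (mod 13), so λ ≡ 1.
  x = λ² - 11 - 10 = 1 - 21 ≡ 6; y = λ·(11 - 6) - 9 ≡ 9. → (6, 9)
6Q: (6, 9) + (10, 8). λ = (8 - 9)/(10 - 6) ≡ 12/4 mod 13. 4⁻¹ ≡ 10 (mod 13), so λ ≡ 3.
  x = λ² - 6 - 10 = 9 - 16 ≡ 6; y = λ·(6 - 6) - 9 ≡ 4. → (6, 4)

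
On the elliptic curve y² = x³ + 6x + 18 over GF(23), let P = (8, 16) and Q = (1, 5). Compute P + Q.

(8, 16) + (1, 5). λ = (5 - 16)/(1 - 8) ≡ 12/16 mod 23. 16⁻¹ ≡ 13 (mod 23), so λ ≡ 18.
  x = λ² - 8 - 1 = 324 - 9 ≡ 16; y = λ·(8 - 16) - 16 ≡ 1. → (16, 1)

(16, 1)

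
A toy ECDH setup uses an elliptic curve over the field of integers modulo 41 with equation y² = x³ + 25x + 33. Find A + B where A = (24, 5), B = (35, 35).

(24, 5) + (35, 35). λ = (35 - 5)/(35 - 24) ≡ 30/11 mod 41. 11⁻¹ ≡ 15 (mod 41) since 11·15 = 165 ≡ 1, so λ ≡ 40.
  x = λ² - 24 - 35 = 1600 - 59 ≡ 24; y = λ·(24 - 24) - 5 ≡ 36. → (24, 36)

(24, 36)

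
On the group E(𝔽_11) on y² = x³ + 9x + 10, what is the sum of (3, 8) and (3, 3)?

The two points share x = 3 and their y-coordinates satisfy 8 + 3 ≡ 0 (mod 11), so they are inverses. Their sum is O.

O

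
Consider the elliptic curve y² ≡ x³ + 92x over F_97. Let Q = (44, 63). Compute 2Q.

tangent at (44, 63): λ = (3·44² + 92)/(2·63) ≡ 80/29. 29⁻¹ ≡ 87 (mod 97), so λ ≡ 80·87 ≡ 73.
  x = λ² - 44 - 44 = 5329 - 88 ≡ 3; y = λ·(44 - 3) - 63 ≡ 20. → (3, 20)

(3, 20)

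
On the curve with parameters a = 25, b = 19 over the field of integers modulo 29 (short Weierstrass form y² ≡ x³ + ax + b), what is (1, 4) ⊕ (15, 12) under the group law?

(1, 4) + (15, 12). λ = (12 - 4)/(15 - 1) ≡ 8/14 mod 29. 14⁻¹ ≡ 27 (mod 29), so λ ≡ 13.
  x = λ² - 1 - 15 = 169 - 16 ≡ 8; y = λ·(1 - 8) - 4 ≡ 21. → (8, 21)

(8, 21)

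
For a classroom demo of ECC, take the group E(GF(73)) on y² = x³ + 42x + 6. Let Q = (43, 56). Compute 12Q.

Repeated addition: build up to 12Q.
2Q: tangent at (43, 56): λ = (3·43² + 42)/(2·56) ≡ 41/39. 39⁻¹ ≡ 15 (mod 73), so λ ≡ 41·15 ≡ 31.
  x = λ² - 43 - 43 = 961 - 86 ≡ 72; y = λ·(43 - 72) - 56 ≡ 67. → (72, 67)
3Q: (72, 67) + (43, 56). λ = (56 - 67)/(43 - 72) ≡ 62/44 mod 73. 44⁻¹ ≡ 5 (mod 73) since 44·5 = 220 ≡ 1, so λ ≡ 18.
  x = λ² - 72 - 43 = 324 - 115 ≡ 63; y = λ·(72 - 63) - 67 ≡ 22. → (63, 22)
4Q: (63, 22) + (43, 56). λ = (56 - 22)/(43 - 63) ≡ 34/53 mod 73. 53⁻¹ ≡ 62 (mod 73) since 53·62 = 3286 ≡ 1, so λ ≡ 64.
  x = λ² - 63 - 43 = 4096 - 106 ≡ 48; y = λ·(63 - 48) - 22 ≡ 62. → (48, 62)
5Q: (48, 62) + (43, 56). λ = (56 - 62)/(43 - 48) ≡ 67/68 mod 73. 68⁻¹ ≡ 29 (mod 73), so λ ≡ 45.
  x = λ² - 48 - 43 = 2025 - 91 ≡ 36; y = λ·(48 - 36) - 62 ≡ 40. → (36, 40)
6Q: (36, 40) + (43, 56). λ = (56 - 40)/(43 - 36) ≡ 16/7 mod 73. 7⁻¹ ≡ 21 (mod 73), so λ ≡ 44.
  x = λ² - 36 - 43 = 1936 - 79 ≡ 32; y = λ·(36 - 32) - 40 ≡ 63. → (32, 63)
7Q: (32, 63) + (43, 56). λ = (56 - 63)/(43 - 32) ≡ 66/11 mod 73. 11⁻¹ ≡ 20 (mod 73), so λ ≡ 6.
  x = λ² - 32 - 43 = 36 - 75 ≡ 34; y = λ·(32 - 34) - 63 ≡ 71. → (34, 71)
8Q: (34, 71) + (43, 56). λ = (56 - 71)/(43 - 34) ≡ 58/9 mod 73. 9⁻¹ ≡ 65 (mod 73), so λ ≡ 47.
  x = λ² - 34 - 43 = 2209 - 77 ≡ 15; y = λ·(34 - 15) - 71 ≡ 19. → (15, 19)
9Q: (15, 19) + (43, 56). λ = (56 - 19)/(43 - 15) ≡ 37/28 mod 73. 28⁻¹ ≡ 60 (mod 73), so λ ≡ 30.
  x = λ² - 15 - 43 = 900 - 58 ≡ 39; y = λ·(15 - 39) - 19 ≡ 64. → (39, 64)
10Q: (39, 64) + (43, 56). λ = (56 - 64)/(43 - 39) ≡ 65/4 mod 73. 4⁻¹ ≡ 55 (mod 73), so λ ≡ 71.
  x = λ² - 39 - 43 = 5041 - 82 ≡ 68; y = λ·(39 - 68) - 64 ≡ 67. → (68, 67)
11Q: (68, 67) + (43, 56). λ = (56 - 67)/(43 - 68) ≡ 62/48 mod 73. 48⁻¹ ≡ 35 (mod 73), so λ ≡ 53.
  x = λ² - 68 - 43 = 2809 - 111 ≡ 70; y = λ·(68 - 70) - 67 ≡ 46. → (70, 46)
12Q: (70, 46) + (43, 56). λ = (56 - 46)/(43 - 70) ≡ 10/46 mod 73. 46⁻¹ ≡ 27 (mod 73), so λ ≡ 51.
  x = λ² - 70 - 43 = 2601 - 113 ≡ 6; y = λ·(70 - 6) - 46 ≡ 6. → (6, 6)

(6, 6)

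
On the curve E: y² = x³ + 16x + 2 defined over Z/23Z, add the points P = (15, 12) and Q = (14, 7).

(19, 14)

(15, 12) + (14, 7). λ = (7 - 12)/(14 - 15) ≡ 18/22 mod 23. 22⁻¹ ≡ 22 (mod 23), so λ ≡ 5.
  x = λ² - 15 - 14 = 25 - 29 ≡ 19; y = λ·(15 - 19) - 12 ≡ 14. → (19, 14)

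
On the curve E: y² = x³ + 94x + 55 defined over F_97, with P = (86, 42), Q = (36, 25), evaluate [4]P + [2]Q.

First 4P:
Double-and-add on 4 = (100)₂. Start with P = (86, 42) for the leading 1-bit.
double: tangent at (86, 42): λ = (3·86² + 94)/(2·42) ≡ 69/84. 84⁻¹ ≡ 82 (mod 97), so λ ≡ 69·82 ≡ 32.
  x = λ² - 86 - 86 = 1024 - 172 ≡ 76; y = λ·(86 - 76) - 42 ≡ 84. → (76, 84)
double: tangent at (76, 84): λ = (3·76² + 94)/(2·84) ≡ 59/71. 71⁻¹ ≡ 41 (mod 97) since 71·41 = 2911 ≡ 1, so λ ≡ 59·41 ≡ 91.
  x = λ² - 76 - 76 = 8281 - 152 ≡ 78; y = λ·(76 - 78) - 84 ≡ 25. → (78, 25)
4P = (78, 25).
Next 2Q:
Repeated addition: build up to 2Q.
2Q: tangent at (36, 25): λ = (3·36² + 94)/(2·25) ≡ 5/50. 50⁻¹ ≡ 33 (mod 97), so λ ≡ 5·33 ≡ 68.
  x = λ² - 36 - 36 = 4624 - 72 ≡ 90; y = λ·(36 - 90) - 25 ≡ 86. → (90, 86)
2Q = (90, 86).
Finally 4P + 2Q:
(78, 25) + (90, 86). λ = (86 - 25)/(90 - 78) ≡ 61/12 mod 97. 12⁻¹ ≡ 89 (mod 97), so λ ≡ 94.
  x = λ² - 78 - 90 = 8836 - 168 ≡ 35; y = λ·(78 - 35) - 25 ≡ 40. → (35, 40)

(35, 40)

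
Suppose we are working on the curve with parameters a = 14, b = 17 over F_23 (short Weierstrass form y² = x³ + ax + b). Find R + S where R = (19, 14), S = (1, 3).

(6, 8)

(19, 14) + (1, 3). λ = (3 - 14)/(1 - 19) ≡ 12/5 mod 23. 5⁻¹ ≡ 14 (mod 23), so λ ≡ 7.
  x = λ² - 19 - 1 = 49 - 20 ≡ 6; y = λ·(19 - 6) - 14 ≡ 8. → (6, 8)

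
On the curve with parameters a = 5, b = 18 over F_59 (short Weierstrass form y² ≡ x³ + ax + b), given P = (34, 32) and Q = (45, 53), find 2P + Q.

(52, 17)

First 2P:
Repeated addition: build up to 2P.
2P: tangent at (34, 32): λ = (3·34² + 5)/(2·32) ≡ 51/5. 5⁻¹ ≡ 12 (mod 59), so λ ≡ 51·12 ≡ 22.
  x = λ² - 34 - 34 = 484 - 68 ≡ 3; y = λ·(34 - 3) - 32 ≡ 1. → (3, 1)
2P = (3, 1).
Finally 2P + Q:
(3, 1) + (45, 53). λ = (53 - 1)/(45 - 3) ≡ 52/42 mod 59. 42⁻¹ ≡ 52 (mod 59) since 42·52 = 2184 ≡ 1, so λ ≡ 49.
  x = λ² - 3 - 45 = 2401 - 48 ≡ 52; y = λ·(3 - 52) - 1 ≡ 17. → (52, 17)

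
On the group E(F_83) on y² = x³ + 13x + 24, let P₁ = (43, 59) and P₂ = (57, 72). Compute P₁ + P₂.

(8, 15)

(43, 59) + (57, 72). λ = (72 - 59)/(57 - 43) ≡ 13/14 mod 83. 14⁻¹ ≡ 6 (mod 83), so λ ≡ 78.
  x = λ² - 43 - 57 = 6084 - 100 ≡ 8; y = λ·(43 - 8) - 59 ≡ 15. → (8, 15)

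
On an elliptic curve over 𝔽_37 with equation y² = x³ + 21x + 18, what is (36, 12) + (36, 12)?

(3, 21)

tangent at (36, 12): λ = (3·36² + 21)/(2·12) ≡ 24/24. 24⁻¹ ≡ 17 (mod 37), so λ ≡ 24·17 ≡ 1.
  x = λ² - 36 - 36 = 1 - 72 ≡ 3; y = λ·(36 - 3) - 12 ≡ 21. → (3, 21)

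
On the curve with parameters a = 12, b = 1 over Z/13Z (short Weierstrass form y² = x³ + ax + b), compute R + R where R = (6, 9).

tangent at (6, 9): λ = (3·6² + 12)/(2·9) ≡ 3/5. 5⁻¹ ≡ 8 (mod 13), so λ ≡ 3·8 ≡ 11.
  x = λ² - 6 - 6 = 121 - 12 ≡ 5; y = λ·(6 - 5) - 9 ≡ 2. → (5, 2)

(5, 2)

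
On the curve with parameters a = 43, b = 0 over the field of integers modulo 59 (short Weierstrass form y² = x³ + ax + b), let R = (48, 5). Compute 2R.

(16, 8)

tangent at (48, 5): λ = (3·48² + 43)/(2·5) ≡ 52/10. 10⁻¹ ≡ 6 (mod 59) since 10·6 = 60 ≡ 1, so λ ≡ 52·6 ≡ 17.
  x = λ² - 48 - 48 = 289 - 96 ≡ 16; y = λ·(48 - 16) - 5 ≡ 8. → (16, 8)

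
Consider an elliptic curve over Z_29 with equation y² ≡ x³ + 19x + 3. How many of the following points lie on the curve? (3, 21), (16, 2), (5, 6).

0

(3, 21): 21² ≡ 6, rhs ≡ 0 → off.
(16, 2): 2² ≡ 4, rhs ≡ 24 → off.
(5, 6): 6² ≡ 7, rhs ≡ 20 → off.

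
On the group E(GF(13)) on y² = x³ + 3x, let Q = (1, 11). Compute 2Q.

(10, 9)

tangent at (1, 11): λ = (3·1² + 3)/(2·11) ≡ 6/9. 9⁻¹ ≡ 3 (mod 13) since 9·3 = 27 ≡ 1, so λ ≡ 6·3 ≡ 5.
  x = λ² - 1 - 1 = 25 - 2 ≡ 10; y = λ·(1 - 10) - 11 ≡ 9. → (10, 9)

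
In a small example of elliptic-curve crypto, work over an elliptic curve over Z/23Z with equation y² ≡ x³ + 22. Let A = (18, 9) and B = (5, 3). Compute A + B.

(16, 22)

(18, 9) + (5, 3). λ = (3 - 9)/(5 - 18) ≡ 17/10 mod 23. 10⁻¹ ≡ 7 (mod 23), so λ ≡ 4.
  x = λ² - 18 - 5 = 16 - 23 ≡ 16; y = λ·(18 - 16) - 9 ≡ 22. → (16, 22)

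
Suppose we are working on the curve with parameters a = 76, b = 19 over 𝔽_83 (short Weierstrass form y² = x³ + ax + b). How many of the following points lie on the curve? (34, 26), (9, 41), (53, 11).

(34, 26): 26² ≡ 12, rhs ≡ 75 → off.
(9, 41): 41² ≡ 21, rhs ≡ 21 → on.
(53, 11): 11² ≡ 38, rhs ≡ 38 → on.

2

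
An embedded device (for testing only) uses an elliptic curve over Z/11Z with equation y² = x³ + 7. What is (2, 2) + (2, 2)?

tangent at (2, 2): λ = (3·2² + 0)/(2·2) ≡ 1/4. 4⁻¹ ≡ 3 (mod 11), so λ ≡ 1·3 ≡ 3.
  x = λ² - 2 - 2 = 9 - 4 ≡ 5; y = λ·(2 - 5) - 2 ≡ 0. → (5, 0)

(5, 0)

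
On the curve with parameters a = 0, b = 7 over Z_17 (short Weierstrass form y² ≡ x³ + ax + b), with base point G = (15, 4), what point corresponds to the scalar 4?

(12, 16)

Double-and-add on 4 = (100)₂. Start with G = (15, 4) for the leading 1-bit.
double: tangent at (15, 4): λ = (3·15² + 0)/(2·4) ≡ 12/8. 8⁻¹ ≡ 15 (mod 17), so λ ≡ 12·15 ≡ 10.
  x = λ² - 15 - 15 = 100 - 30 ≡ 2; y = λ·(15 - 2) - 4 ≡ 7. → (2, 7)
double: tangent at (2, 7): λ = (3·2² + 0)/(2·7) ≡ 12/14. 14⁻¹ ≡ 11 (mod 17), so λ ≡ 12·11 ≡ 13.
  x = λ² - 2 - 2 = 169 - 4 ≡ 12; y = λ·(2 - 12) - 7 ≡ 16. → (12, 16)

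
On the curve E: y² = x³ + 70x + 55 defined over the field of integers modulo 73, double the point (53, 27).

(67, 52)

tangent at (53, 27): λ = (3·53² + 70)/(2·27) ≡ 29/54. 54⁻¹ ≡ 23 (mod 73), so λ ≡ 29·23 ≡ 10.
  x = λ² - 53 - 53 = 100 - 106 ≡ 67; y = λ·(53 - 67) - 27 ≡ 52. → (67, 52)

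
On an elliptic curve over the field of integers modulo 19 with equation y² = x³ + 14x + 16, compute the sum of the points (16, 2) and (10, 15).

(16, 2) + (10, 15). λ = (15 - 2)/(10 - 16) ≡ 13/13 mod 19. 13⁻¹ ≡ 3 (mod 19), so λ ≡ 1.
  x = λ² - 16 - 10 = 1 - 26 ≡ 13; y = λ·(16 - 13) - 2 ≡ 1. → (13, 1)

(13, 1)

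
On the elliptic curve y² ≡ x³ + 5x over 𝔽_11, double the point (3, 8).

tangent at (3, 8): λ = (3·3² + 5)/(2·8) ≡ 10/5. 5⁻¹ ≡ 9 (mod 11) since 5·9 = 45 ≡ 1, so λ ≡ 10·9 ≡ 2.
  x = λ² - 3 - 3 = 4 - 6 ≡ 9; y = λ·(3 - 9) - 8 ≡ 2. → (9, 2)

(9, 2)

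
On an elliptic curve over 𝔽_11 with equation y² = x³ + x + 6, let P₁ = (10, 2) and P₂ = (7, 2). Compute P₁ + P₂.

(10, 2) + (7, 2). λ = (2 - 2)/(7 - 10) ≡ 0/8 mod 11. 8⁻¹ ≡ 7 (mod 11), so λ ≡ 0.
  x = λ² - 10 - 7 = 0 - 17 ≡ 5; y = λ·(10 - 5) - 2 ≡ 9. → (5, 9)

(5, 9)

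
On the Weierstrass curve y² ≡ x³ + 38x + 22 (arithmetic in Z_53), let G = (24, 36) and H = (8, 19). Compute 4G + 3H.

First 4G:
Repeated addition: build up to 4G.
2G: tangent at (24, 36): λ = (3·24² + 38)/(2·36) ≡ 17/19. 19⁻¹ ≡ 14 (mod 53), so λ ≡ 17·14 ≡ 26.
  x = λ² - 24 - 24 = 676 - 48 ≡ 45; y = λ·(24 - 45) - 36 ≡ 1. → (45, 1)
3G: (45, 1) + (24, 36). λ = (36 - 1)/(24 - 45) ≡ 35/32 mod 53. 32⁻¹ ≡ 5 (mod 53), so λ ≡ 16.
  x = λ² - 45 - 24 = 256 - 69 ≡ 28; y = λ·(45 - 28) - 1 ≡ 6. → (28, 6)
4G: (28, 6) + (24, 36). λ = (36 - 6)/(24 - 28) ≡ 30/49 mod 53. 49⁻¹ ≡ 13 (mod 53) since 49·13 = 637 ≡ 1, so λ ≡ 19.
  x = λ² - 28 - 24 = 361 - 52 ≡ 44; y = λ·(28 - 44) - 6 ≡ 8. → (44, 8)
4G = (44, 8).
Next 3H:
Repeated addition: build up to 3H.
2H: tangent at (8, 19): λ = (3·8² + 38)/(2·19) ≡ 18/38. 38⁻¹ ≡ 7 (mod 53) since 38·7 = 266 ≡ 1, so λ ≡ 18·7 ≡ 20.
  x = λ² - 8 - 8 = 400 - 16 ≡ 13; y = λ·(8 - 13) - 19 ≡ 40. → (13, 40)
3H: (13, 40) + (8, 19). λ = (19 - 40)/(8 - 13) ≡ 32/48 mod 53. 48⁻¹ ≡ 21 (mod 53), so λ ≡ 36.
  x = λ² - 13 - 8 = 1296 - 21 ≡ 3; y = λ·(13 - 3) - 40 ≡ 2. → (3, 2)
3H = (3, 2).
Finally 4G + 3H:
(44, 8) + (3, 2). λ = (2 - 8)/(3 - 44) ≡ 47/12 mod 53. 12⁻¹ ≡ 31 (mod 53) since 12·31 = 372 ≡ 1, so λ ≡ 26.
  x = λ² - 44 - 3 = 676 - 47 ≡ 46; y = λ·(44 - 46) - 8 ≡ 46. → (46, 46)

(46, 46)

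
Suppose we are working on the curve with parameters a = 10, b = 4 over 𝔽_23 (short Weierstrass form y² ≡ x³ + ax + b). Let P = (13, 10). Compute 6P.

O

Double-and-add on 6 = (110)₂. Start with P = (13, 10) for the leading 1-bit.
double: tangent at (13, 10): λ = (3·13² + 10)/(2·10) ≡ 11/20. 20⁻¹ ≡ 15 (mod 23), so λ ≡ 11·15 ≡ 4.
  x = λ² - 13 - 13 = 16 - 26 ≡ 13; y = λ·(13 - 13) - 10 ≡ 13. → (13, 13)
add P: (13, 13) + (13, 10): same x and y₁ ≡ -y₂, so the sum is O.
double: O + O = O (identity).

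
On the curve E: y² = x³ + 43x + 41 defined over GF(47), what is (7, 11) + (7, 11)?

(40, 33)

tangent at (7, 11): λ = (3·7² + 43)/(2·11) ≡ 2/22. 22⁻¹ ≡ 15 (mod 47) since 22·15 = 330 ≡ 1, so λ ≡ 2·15 ≡ 30.
  x = λ² - 7 - 7 = 900 - 14 ≡ 40; y = λ·(7 - 40) - 11 ≡ 33. → (40, 33)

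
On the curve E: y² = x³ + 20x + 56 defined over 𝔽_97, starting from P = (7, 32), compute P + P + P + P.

(93, 3)

Repeated addition: build up to 4P.
2P: tangent at (7, 32): λ = (3·7² + 20)/(2·32) ≡ 70/64. 64⁻¹ ≡ 47 (mod 97) since 64·47 = 3008 ≡ 1, so λ ≡ 70·47 ≡ 89.
  x = λ² - 7 - 7 = 7921 - 14 ≡ 50; y = λ·(7 - 50) - 32 ≡ 21. → (50, 21)
3P: (50, 21) + (7, 32). λ = (32 - 21)/(7 - 50) ≡ 11/54 mod 97. 54⁻¹ ≡ 9 (mod 97) since 54·9 = 486 ≡ 1, so λ ≡ 2.
  x = λ² - 50 - 7 = 4 - 57 ≡ 44; y = λ·(50 - 44) - 21 ≡ 88. → (44, 88)
4P: (44, 88) + (7, 32). λ = (32 - 88)/(7 - 44) ≡ 41/60 mod 97. 60⁻¹ ≡ 76 (mod 97) since 60·76 = 4560 ≡ 1, so λ ≡ 12.
  x = λ² - 44 - 7 = 144 - 51 ≡ 93; y = λ·(44 - 93) - 88 ≡ 3. → (93, 3)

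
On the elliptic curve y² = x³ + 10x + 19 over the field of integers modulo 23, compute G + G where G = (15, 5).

tangent at (15, 5): λ = (3·15² + 10)/(2·5) ≡ 18/10. 10⁻¹ ≡ 7 (mod 23) since 10·7 = 70 ≡ 1, so λ ≡ 18·7 ≡ 11.
  x = λ² - 15 - 15 = 121 - 30 ≡ 22; y = λ·(15 - 22) - 5 ≡ 10. → (22, 10)

(22, 10)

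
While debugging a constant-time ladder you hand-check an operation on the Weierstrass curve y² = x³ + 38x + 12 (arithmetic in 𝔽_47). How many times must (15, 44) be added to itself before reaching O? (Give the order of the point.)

11

2P: tangent at (15, 44): λ = (3·15² + 38)/(2·44) ≡ 8/41. 41⁻¹ ≡ 39 (mod 47) since 41·39 = 1599 ≡ 1, so λ ≡ 8·39 ≡ 30.
  x = λ² - 15 - 15 = 900 - 30 ≡ 24; y = λ·(15 - 24) - 44 ≡ 15. → (24, 15)
3P: (24, 15) + (15, 44). λ = (44 - 15)/(15 - 24) ≡ 29/38 mod 47. 38⁻¹ ≡ 26 (mod 47), so λ ≡ 2.
  x = λ² - 24 - 15 = 4 - 39 ≡ 12; y = λ·(24 - 12) - 15 ≡ 9. → (12, 9)
4P: (12, 9) + (15, 44). λ = (44 - 9)/(15 - 12) ≡ 35/3 mod 47. 3⁻¹ ≡ 16 (mod 47), so λ ≡ 43.
  x = λ² - 12 - 15 = 1849 - 27 ≡ 36; y = λ·(12 - 36) - 9 ≡ 40. → (36, 40)
5P: (36, 40) + (15, 44). λ = (44 - 40)/(15 - 36) ≡ 4/26 mod 47. 26⁻¹ ≡ 38 (mod 47), so λ ≡ 11.
  x = λ² - 36 - 15 = 121 - 51 ≡ 23; y = λ·(36 - 23) - 40 ≡ 9. → (23, 9)
6P: (23, 9) + (15, 44). λ = (44 - 9)/(15 - 23) ≡ 35/39 mod 47. 39⁻¹ ≡ 41 (mod 47), so λ ≡ 25.
  x = λ² - 23 - 15 = 625 - 38 ≡ 23; y = λ·(23 - 23) - 9 ≡ 38. → (23, 38)
7P: (23, 38) + (15, 44). λ = (44 - 38)/(15 - 23) ≡ 6/39 mod 47. 39⁻¹ ≡ 41 (mod 47) since 39·41 = 1599 ≡ 1, so λ ≡ 11.
  x = λ² - 23 - 15 = 121 - 38 ≡ 36; y = λ·(23 - 36) - 38 ≡ 7. → (36, 7)
8P: (36, 7) + (15, 44). λ = (44 - 7)/(15 - 36) ≡ 37/26 mod 47. 26⁻¹ ≡ 38 (mod 47), so λ ≡ 43.
  x = λ² - 36 - 15 = 1849 - 51 ≡ 12; y = λ·(36 - 12) - 7 ≡ 38. → (12, 38)
9P: (12, 38) + (15, 44). λ = (44 - 38)/(15 - 12) ≡ 6/3 mod 47. 3⁻¹ ≡ 16 (mod 47) since 3·16 = 48 ≡ 1, so λ ≡ 2.
  x = λ² - 12 - 15 = 4 - 27 ≡ 24; y = λ·(12 - 24) - 38 ≡ 32. → (24, 32)
10P: (24, 32) + (15, 44). λ = (44 - 32)/(15 - 24) ≡ 12/38 mod 47. 38⁻¹ ≡ 26 (mod 47) since 38·26 = 988 ≡ 1, so λ ≡ 30.
  x = λ² - 24 - 15 = 900 - 39 ≡ 15; y = λ·(24 - 15) - 32 ≡ 3. → (15, 3)
11P: (15, 3) + (15, 44): same x and y₁ ≡ -y₂, so the sum is O.
11P = O, so the order is 11.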